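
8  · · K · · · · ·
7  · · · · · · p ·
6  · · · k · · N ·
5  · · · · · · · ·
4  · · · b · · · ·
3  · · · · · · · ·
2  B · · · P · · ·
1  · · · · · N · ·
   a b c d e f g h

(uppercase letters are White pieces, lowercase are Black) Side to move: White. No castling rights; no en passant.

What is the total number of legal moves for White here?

White to move; king on c8.
In check: no.
Legal moves: Kd8, Kb8, Kb7, Nh8, Nf8, Ne7, Ne5, Nh4, Nf4, Bg8, Bf7, Be6, Bd5, Bc4, Bb3, Bb1, Ng3, Ne3, Nh2, Nd2, e3, e4.
Count: 22.

22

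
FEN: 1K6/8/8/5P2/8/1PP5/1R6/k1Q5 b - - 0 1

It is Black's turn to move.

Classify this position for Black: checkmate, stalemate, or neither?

Black to move; black king on a1.
In check: yes, from the white queen on c1.
King squares — b1: attacked by Qc1; a2: attacked by Rb2; b2: attacked by Qc1.
Legal moves for Black: none.
In check with no legal moves → checkmate.

checkmate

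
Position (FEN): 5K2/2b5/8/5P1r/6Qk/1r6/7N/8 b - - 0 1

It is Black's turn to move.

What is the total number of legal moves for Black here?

0

Black to move; king on h4.
In check: yes, from the white queen on g4.
Legal moves: none.
Count: 0.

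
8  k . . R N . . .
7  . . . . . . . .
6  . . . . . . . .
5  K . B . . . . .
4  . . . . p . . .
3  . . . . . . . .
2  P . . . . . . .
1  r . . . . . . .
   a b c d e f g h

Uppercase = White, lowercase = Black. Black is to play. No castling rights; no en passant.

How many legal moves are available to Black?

1

Black to move; king on a8.
In check: yes, from the white rook on d8.
Legal moves: Kb7.
Count: 1.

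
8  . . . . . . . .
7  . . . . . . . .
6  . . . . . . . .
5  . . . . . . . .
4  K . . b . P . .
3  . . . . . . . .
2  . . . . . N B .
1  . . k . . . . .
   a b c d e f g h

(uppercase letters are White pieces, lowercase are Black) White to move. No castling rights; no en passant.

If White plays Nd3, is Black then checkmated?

After Nd3: black king on c1; in check: yes, from the white knight on d3.
Black has 4 legal replies: Kd2, Kc2, Kd1, Kb1.
In check but a legal move exists → not checkmate.

no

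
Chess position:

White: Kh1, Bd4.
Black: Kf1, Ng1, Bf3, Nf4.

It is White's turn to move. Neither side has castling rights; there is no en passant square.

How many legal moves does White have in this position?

White to move; king on h1.
In check: yes, from the black bishop on f3.
Legal moves: Kh2.
Count: 1.

1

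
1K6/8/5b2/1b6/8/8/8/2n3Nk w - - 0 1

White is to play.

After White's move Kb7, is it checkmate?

After Kb7: black king on h1; in check: no.
Black is not in check, so this cannot be checkmate.

no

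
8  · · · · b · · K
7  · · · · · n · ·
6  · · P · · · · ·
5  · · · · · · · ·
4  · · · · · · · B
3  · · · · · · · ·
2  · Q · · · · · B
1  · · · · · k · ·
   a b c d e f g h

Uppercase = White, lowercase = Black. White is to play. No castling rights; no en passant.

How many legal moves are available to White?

3

White to move; king on h8.
In check: yes, from the black knight on f7.
Legal moves: Kg8, Kh7, Kg7.
Count: 3.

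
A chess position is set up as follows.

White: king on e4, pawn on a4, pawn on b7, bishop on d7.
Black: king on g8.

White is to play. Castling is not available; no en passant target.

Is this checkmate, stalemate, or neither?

neither

White to move; white king on e4.
In check: no.
Legal moves for White include: Be8, Bc8, Be6+, Bc6, Bf5, Bb5, Bg4, Bh3, Kf5, Ke5, Kd5, Kf4, Kd4, Kf3, Ke3, Kd3, b8=Q+, b8=R+, ... (list truncated; more exist).
White has legal moves and is not in check → neither.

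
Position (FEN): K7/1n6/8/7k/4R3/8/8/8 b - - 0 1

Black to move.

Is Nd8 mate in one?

no

After Nd8: white king on a8; in check: no.
White is not in check, so this cannot be checkmate.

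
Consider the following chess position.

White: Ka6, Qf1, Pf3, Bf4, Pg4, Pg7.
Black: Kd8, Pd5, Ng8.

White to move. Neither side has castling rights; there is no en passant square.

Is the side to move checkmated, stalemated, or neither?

neither

White to move; white king on a6.
In check: no.
Legal moves for White include: Kb7, Ka7, Kb6, Kb5, Ka5, Bb8, Bc7+, Bh6, Bd6, Bg5+, Be5, Bg3, Be3, Bh2, Bd2, Bc1, Qb5, Qc4, ... (list truncated; more exist).
White has legal moves and is not in check → neither.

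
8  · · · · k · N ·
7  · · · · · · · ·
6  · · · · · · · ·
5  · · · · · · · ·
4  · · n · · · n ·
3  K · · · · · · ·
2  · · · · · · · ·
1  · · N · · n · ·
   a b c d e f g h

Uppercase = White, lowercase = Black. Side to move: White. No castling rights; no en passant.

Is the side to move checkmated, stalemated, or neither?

White to move; white king on a3.
In check: yes, from the black knight on c4.
Legal moves for White: Kb4, Ka4, Kb3, Ka2.
White is in check but has 4 legal moves → neither.

neither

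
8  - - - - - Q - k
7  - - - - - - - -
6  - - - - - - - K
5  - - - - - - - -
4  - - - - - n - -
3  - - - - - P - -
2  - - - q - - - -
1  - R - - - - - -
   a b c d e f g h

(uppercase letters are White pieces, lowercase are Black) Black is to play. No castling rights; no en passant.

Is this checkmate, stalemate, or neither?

checkmate

Black to move; black king on h8.
In check: yes, from the white queen on f8.
King squares — g7: attacked by Kh6; h7: attacked by Kh6; g8: attacked by Qf8.
Legal moves for Black: none.
In check with no legal moves → checkmate.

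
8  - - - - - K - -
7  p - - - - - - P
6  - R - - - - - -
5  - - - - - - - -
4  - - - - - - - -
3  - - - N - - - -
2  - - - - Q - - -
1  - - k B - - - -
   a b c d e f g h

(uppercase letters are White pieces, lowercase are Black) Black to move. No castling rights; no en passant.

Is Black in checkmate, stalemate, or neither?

Black to move; black king on c1.
In check: yes, from the white knight on d3.
King squares — b1: attacked by Rb6; d1: attacked by Qe2; b2: attacked by Qe2; c2: attacked by Bd1; d2: attacked by Qe2.
Legal moves for Black: none.
In check with no legal moves → checkmate.

checkmate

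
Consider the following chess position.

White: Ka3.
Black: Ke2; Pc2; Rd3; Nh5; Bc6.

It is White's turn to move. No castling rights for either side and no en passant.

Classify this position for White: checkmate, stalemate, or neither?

White to move; white king on a3.
In check: yes, from the black rook on d3.
King squares — a2: available; b2: available; b3: attacked by Rd3; a4: attacked by Bc6; b4: available.
Legal moves for White: Kb4, Kb2, Ka2.
White is in check but has 3 legal moves → neither.

neither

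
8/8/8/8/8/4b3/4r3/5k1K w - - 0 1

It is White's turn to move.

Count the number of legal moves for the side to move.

White to move; king on h1.
In check: no.
Legal moves: none.
Count: 0.

0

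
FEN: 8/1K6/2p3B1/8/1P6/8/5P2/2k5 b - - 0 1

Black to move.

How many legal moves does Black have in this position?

4

Black to move; king on c1.
In check: no.
Legal moves: Kd2, Kb2, Kd1, c5.
Count: 4.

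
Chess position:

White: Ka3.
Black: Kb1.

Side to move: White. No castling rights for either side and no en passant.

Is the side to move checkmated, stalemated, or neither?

neither

White to move; white king on a3.
In check: no.
Legal moves for White: Kb4, Ka4, Kb3.
White has 3 legal moves and is not in check → neither.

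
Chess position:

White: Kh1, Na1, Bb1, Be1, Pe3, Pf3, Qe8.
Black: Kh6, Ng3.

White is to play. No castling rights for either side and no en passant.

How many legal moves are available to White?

White to move; king on h1.
In check: yes, from the black knight on g3.
Legal moves: Kh2, Kg2, Kg1, Bxg3.
Count: 4.

4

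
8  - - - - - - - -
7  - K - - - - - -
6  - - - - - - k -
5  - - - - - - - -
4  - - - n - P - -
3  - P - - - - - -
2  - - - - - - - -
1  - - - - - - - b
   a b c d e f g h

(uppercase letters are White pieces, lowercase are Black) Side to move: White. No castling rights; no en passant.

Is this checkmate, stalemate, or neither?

White to move; white king on b7.
In check: yes, from the black bishop on h1.
Legal moves for White: Kc8, Kb8, Kc7, Ka7, Kb6, Ka6.
White is in check but has 6 legal moves → neither.

neither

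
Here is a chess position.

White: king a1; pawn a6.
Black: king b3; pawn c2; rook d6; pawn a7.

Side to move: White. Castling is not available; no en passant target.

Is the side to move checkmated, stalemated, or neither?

White to move; white king on a1.
In check: no.
King squares — b1: attacked by Pc2; a2: attacked by Kb3; b2: attacked by Kb3.
Legal moves for White: none.
Not in check and no legal moves → stalemate.

stalemate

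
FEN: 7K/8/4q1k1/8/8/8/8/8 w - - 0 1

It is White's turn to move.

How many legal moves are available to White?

0

White to move; king on h8.
In check: no.
Legal moves: none.
Count: 0.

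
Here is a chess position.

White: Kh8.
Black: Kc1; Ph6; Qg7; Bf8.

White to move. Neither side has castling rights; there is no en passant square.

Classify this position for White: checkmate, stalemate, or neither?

White to move; white king on h8.
In check: yes, from the black queen on g7.
King squares — g7: attacked by Bf8; h7: attacked by Qg7; g8: attacked by Qg7.
Legal moves for White: none.
In check with no legal moves → checkmate.

checkmate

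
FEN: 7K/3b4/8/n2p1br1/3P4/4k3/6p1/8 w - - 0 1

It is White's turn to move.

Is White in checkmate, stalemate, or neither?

stalemate

White to move; white king on h8.
In check: no.
King squares — g7: attacked by Rg5; h7: attacked by Bf5; g8: attacked by Rg5.
Legal moves for White: none.
Not in check and no legal moves → stalemate.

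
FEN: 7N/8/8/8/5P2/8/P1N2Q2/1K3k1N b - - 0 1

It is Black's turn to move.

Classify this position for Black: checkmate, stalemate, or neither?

checkmate

Black to move; black king on f1.
In check: yes, from the white queen on f2.
King squares — e1: attacked by Nc2; g1: attacked by Qf2; e2: attacked by Qf2; f2: attacked by Nh1; g2: attacked by Qf2.
Legal moves for Black: none.
In check with no legal moves → checkmate.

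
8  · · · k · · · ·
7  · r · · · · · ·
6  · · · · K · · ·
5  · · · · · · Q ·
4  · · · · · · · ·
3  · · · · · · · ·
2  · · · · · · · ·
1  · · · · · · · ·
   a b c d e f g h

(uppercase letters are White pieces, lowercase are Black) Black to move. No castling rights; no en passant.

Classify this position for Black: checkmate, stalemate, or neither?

neither

Black to move; black king on d8.
In check: yes, from the white queen on g5.
King squares — c7: available; d7: attacked by Ke6; e7: attacked by Qg5; c8: available; e8: available.
Legal moves for Black: Ke8, Kc8, Kc7, Re7+.
Black is in check but has 4 legal moves → neither.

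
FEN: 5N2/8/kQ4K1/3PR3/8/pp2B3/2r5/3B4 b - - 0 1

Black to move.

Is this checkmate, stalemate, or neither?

Black to move; black king on a6.
In check: yes, from the white queen on b6.
King squares — a5: attacked by Qb6; b5: attacked by Qb6; b6: attacked by Be3; a7: attacked by Qb6; b7: attacked by Qb6.
Legal moves for Black: none.
In check with no legal moves → checkmate.

checkmate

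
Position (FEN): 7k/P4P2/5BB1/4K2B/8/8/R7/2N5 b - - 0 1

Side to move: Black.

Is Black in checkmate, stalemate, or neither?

Black to move; black king on h8.
In check: yes, from the white bishop on f6.
King squares — g7: attacked by Bf6; h7: attacked by Bg6; g8: attacked by Pf7.
Legal moves for Black: none.
In check with no legal moves → checkmate.

checkmate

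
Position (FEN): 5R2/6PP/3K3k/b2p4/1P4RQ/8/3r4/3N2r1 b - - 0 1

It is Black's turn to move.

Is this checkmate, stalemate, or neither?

Black to move; black king on h6.
In check: yes, from the white queen on h4.
King squares — g5: attacked by Rg4; h5: attacked by Qh4; g6: attacked by Rg4; g7: attacked by Rg4; h7: attacked by Qh4.
Legal moves for Black: none.
In check with no legal moves → checkmate.

checkmate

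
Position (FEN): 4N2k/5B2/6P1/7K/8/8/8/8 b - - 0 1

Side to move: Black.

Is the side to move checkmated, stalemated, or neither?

Black to move; black king on h8.
In check: no.
King squares — g7: attacked by Ne8; h7: attacked by Pg6; g8: attacked by Bf7.
Legal moves for Black: none.
Not in check and no legal moves → stalemate.

stalemate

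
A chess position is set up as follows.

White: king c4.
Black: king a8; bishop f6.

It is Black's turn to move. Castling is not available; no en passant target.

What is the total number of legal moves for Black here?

Black to move; king on a8.
In check: no.
Legal moves: Kb8, Kb7, Ka7, Bh8, Bd8, Bg7, Be7, Bg5, Be5, Bh4, Bd4, Bc3, Bb2, Ba1.
Count: 14.

14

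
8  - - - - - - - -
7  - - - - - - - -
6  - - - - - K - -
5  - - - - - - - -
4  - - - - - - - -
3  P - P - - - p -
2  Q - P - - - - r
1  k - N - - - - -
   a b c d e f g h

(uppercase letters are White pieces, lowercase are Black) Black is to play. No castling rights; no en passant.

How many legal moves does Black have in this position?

Black to move; king on a1.
In check: yes, from the white queen on a2.
Legal moves: none.
Count: 0.

0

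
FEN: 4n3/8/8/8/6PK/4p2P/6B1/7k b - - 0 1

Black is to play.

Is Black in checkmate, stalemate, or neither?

Black to move; black king on h1.
In check: yes, from the white bishop on g2.
Legal moves for Black: Kh2, Kxg2, Kg1.
Black is in check but has 3 legal moves → neither.

neither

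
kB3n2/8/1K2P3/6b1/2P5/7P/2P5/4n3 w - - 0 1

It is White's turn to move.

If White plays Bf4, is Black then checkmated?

After Bf4: black king on a8; in check: no.
Black is not in check, so this cannot be checkmate.

no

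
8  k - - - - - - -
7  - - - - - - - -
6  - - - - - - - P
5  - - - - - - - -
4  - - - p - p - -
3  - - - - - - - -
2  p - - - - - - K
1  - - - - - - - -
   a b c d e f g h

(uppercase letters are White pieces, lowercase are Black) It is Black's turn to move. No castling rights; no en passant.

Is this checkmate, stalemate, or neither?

neither

Black to move; black king on a8.
In check: no.
Legal moves for Black: Kb8, Kb7, Ka7, f3, d3, a1=Q, a1=R, a1=B, a1=N.
Black has 9 legal moves and is not in check → neither.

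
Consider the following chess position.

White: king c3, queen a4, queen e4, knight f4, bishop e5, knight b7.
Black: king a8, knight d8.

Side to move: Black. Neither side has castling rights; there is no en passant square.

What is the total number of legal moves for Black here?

Black to move; king on a8.
In check: yes, from the white queen on a4.
Legal moves: none.
Count: 0.

0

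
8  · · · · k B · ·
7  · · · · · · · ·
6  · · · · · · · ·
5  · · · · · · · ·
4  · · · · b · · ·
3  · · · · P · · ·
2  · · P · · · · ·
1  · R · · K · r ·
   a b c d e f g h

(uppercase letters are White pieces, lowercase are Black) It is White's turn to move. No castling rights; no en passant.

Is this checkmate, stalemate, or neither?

neither

White to move; white king on e1.
In check: yes, from the black rook on g1.
Legal moves for White: Kf2, Ke2, Kd2.
White is in check but has 3 legal moves → neither.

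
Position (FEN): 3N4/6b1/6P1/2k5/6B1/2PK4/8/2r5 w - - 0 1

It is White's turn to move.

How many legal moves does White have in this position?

18

White to move; king on d3.
In check: no.
Legal moves: Nf7, Nb7+, Ne6+, Nc6, Bc8, Bd7, Be6, Bh5, Bf5, Bh3, Bf3, Be2, Bd1, Ke4, Ke3, Ke2, Kd2, c4.
Count: 18.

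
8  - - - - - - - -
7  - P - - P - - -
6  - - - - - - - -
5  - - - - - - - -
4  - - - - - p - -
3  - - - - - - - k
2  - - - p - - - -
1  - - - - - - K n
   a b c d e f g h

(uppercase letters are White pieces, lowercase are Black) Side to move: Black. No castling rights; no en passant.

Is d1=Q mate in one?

yes

After d1=Q: white king on g1; in check: yes, from the black queen on d1.
King squares — f1: attacked by Qd1; h1: attacked by Qd1; f2: attacked by Nh1; g2: attacked by Kh3; h2: attacked by Kh3.
White has no legal moves → checkmate.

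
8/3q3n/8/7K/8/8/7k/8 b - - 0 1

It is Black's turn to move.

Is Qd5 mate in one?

After Qd5: white king on h5; in check: yes, from the black queen on d5.
White has 4 legal replies: Kh6, Kg6, Kh4, Kg4.
In check but a legal move exists → not checkmate.

no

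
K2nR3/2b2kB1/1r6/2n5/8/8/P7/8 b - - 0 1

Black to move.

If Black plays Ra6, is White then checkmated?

After Ra6: white king on a8; in check: yes, from the black rook on a6.
King squares — a7: attacked by Ra6; b7: attacked by Nc5; b8: attacked by Bc7.
White has no legal moves → checkmate.

yes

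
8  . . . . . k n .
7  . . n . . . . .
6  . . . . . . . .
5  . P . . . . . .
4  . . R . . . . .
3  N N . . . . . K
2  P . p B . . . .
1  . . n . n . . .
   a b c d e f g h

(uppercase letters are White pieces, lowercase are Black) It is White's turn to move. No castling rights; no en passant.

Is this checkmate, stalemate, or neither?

White to move; white king on h3.
In check: no.
Legal moves for White include: Rxc7, Rc6, Rc5, Rh4, Rg4, Rf4+, Re4, Rd4, Rb4, Ra4, Rc3, Rxc2, Kh4, Kg4, Kg3, Kh2, Nc5, Na5, ... (list truncated; more exist).
White has legal moves and is not in check → neither.

neither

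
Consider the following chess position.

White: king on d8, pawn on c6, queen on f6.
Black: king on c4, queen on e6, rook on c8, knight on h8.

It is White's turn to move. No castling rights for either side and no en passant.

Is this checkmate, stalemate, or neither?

checkmate

White to move; white king on d8.
In check: yes, from the black rook on c8.
King squares — c7: attacked by Rc8; d7: attacked by Qe6; e7: attacked by Qe6; c8: attacked by Qe6; e8: attacked by Qe6.
Legal moves for White: none.
In check with no legal moves → checkmate.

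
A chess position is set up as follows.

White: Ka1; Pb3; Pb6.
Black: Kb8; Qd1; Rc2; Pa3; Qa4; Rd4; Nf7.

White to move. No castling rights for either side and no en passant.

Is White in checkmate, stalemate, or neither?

checkmate

White to move; white king on a1.
In check: yes, from the black queen on d1.
King squares — b1: attacked by Qd1; a2: attacked by Rc2; b2: attacked by Rc2.
Legal moves for White: none.
In check with no legal moves → checkmate.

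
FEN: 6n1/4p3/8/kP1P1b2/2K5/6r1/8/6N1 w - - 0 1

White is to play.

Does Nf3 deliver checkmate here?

no

After Nf3: black king on a5; in check: no.
Black is not in check, so this cannot be checkmate.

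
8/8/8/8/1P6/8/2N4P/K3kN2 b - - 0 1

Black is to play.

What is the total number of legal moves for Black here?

Black to move; king on e1.
In check: yes, from the white knight on c2.
Legal moves: Kf2, Ke2, Kxf1, Kd1.
Count: 4.

4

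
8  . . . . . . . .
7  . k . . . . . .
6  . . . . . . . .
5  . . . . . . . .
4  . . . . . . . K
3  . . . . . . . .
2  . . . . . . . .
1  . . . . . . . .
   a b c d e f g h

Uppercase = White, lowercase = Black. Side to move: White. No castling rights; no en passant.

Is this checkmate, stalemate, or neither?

White to move; white king on h4.
In check: no.
Legal moves for White: Kh5, Kg5, Kg4, Kh3, Kg3.
White has 5 legal moves and is not in check → neither.

neither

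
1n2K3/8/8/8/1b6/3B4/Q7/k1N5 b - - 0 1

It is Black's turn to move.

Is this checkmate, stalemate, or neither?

checkmate

Black to move; black king on a1.
In check: yes, from the white queen on a2.
King squares — b1: attacked by Qa2; a2: attacked by Nc1; b2: attacked by Qa2.
Legal moves for Black: none.
In check with no legal moves → checkmate.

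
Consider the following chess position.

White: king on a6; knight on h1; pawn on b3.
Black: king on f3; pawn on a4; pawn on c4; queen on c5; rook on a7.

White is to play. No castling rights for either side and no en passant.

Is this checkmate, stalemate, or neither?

checkmate

White to move; white king on a6.
In check: yes, from the black rook on a7.
King squares — a5: attacked by Qc5; b5: attacked by Qc5; b6: attacked by Qc5; a7: attacked by Qc5; b7: attacked by Ra7.
Legal moves for White: none.
In check with no legal moves → checkmate.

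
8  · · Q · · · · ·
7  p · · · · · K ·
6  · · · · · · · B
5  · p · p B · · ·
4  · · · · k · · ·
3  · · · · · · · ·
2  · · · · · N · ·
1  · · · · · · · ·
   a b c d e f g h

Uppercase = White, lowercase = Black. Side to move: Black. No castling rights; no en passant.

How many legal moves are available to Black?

Black to move; king on e4.
In check: yes, from the white knight on f2.
Legal moves: Kxe5, Kf3.
Count: 2.

2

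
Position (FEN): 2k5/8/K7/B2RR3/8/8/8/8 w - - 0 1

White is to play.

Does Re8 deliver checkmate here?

yes

After Re8: black king on c8; in check: yes, from the white rook on e8.
King squares — b7: attacked by Ka6; c7: attacked by Ba5; d7: attacked by Rd5; b8: attacked by Re8; d8: attacked by Ba5.
Black has no legal moves → checkmate.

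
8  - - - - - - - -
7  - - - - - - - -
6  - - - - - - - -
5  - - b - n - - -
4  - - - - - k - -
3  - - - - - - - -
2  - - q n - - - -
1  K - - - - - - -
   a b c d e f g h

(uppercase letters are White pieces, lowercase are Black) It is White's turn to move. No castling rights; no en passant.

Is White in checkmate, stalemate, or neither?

stalemate

White to move; white king on a1.
In check: no.
King squares — b1: attacked by Qc2; a2: attacked by Qc2; b2: attacked by Qc2.
Legal moves for White: none.
Not in check and no legal moves → stalemate.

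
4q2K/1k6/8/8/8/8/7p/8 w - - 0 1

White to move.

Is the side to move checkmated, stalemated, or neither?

neither

White to move; white king on h8.
In check: yes, from the black queen on e8.
Legal moves for White: Kh7, Kg7.
White is in check but has 2 legal moves → neither.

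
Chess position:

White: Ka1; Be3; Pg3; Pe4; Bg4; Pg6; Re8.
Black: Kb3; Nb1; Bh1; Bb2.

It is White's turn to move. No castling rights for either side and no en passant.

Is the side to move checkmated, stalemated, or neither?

White to move; white king on a1.
In check: yes, from the black bishop on b2.
King squares — b1: available; a2: attacked by Kb3; b2: attacked by Kb3.
Legal moves for White: Kxb1.
White is in check but has 1 legal move → neither.

neither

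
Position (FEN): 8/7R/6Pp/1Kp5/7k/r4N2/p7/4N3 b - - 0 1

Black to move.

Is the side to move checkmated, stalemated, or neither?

Black to move; black king on h4.
In check: yes, from the white knight on f3.
Legal moves for Black: Kh5, Kg4, Kh3, Kg3, Rxf3.
Black is in check but has 5 legal moves → neither.

neither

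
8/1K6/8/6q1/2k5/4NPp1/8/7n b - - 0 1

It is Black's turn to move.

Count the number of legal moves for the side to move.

Black to move; king on c4.
In check: yes, from the white knight on e3.
Legal moves: Kc5, Kb5, Kd4, Kb4, Kd3, Kc3, Kb3, Qxe3.
Count: 8.

8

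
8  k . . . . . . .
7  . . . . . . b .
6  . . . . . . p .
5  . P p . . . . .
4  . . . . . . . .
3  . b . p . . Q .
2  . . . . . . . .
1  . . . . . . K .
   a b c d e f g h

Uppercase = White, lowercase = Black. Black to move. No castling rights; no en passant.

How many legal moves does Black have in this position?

23

Black to move; king on a8.
In check: no.
Legal moves: Kb7, Ka7, Bh8, Bf8, Bh6, Bf6, Be5, Bd4+, Bc3, Bb2, Ba1, Bg8, Bf7, Be6, Bd5, Bc4, Ba4, Bc2, Ba2, Bd1, g5, c4, d2.
Count: 23.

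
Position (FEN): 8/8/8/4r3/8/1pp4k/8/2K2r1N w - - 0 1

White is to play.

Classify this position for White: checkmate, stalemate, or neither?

checkmate

White to move; white king on c1.
In check: yes, from the black rook on f1.
King squares — b1: attacked by Rf1; d1: attacked by Rf1; b2: attacked by Pc3; c2: attacked by Pb3; d2: attacked by Pc3.
Legal moves for White: none.
In check with no legal moves → checkmate.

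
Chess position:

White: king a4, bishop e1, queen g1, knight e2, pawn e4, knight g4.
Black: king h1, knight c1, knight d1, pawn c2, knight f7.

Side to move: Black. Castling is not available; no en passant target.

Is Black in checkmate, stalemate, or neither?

checkmate

Black to move; black king on h1.
In check: yes, from the white queen on g1.
King squares — g1: attacked by Ne2; g2: attacked by Qg1; h2: attacked by Qg1.
Legal moves for Black: none.
In check with no legal moves → checkmate.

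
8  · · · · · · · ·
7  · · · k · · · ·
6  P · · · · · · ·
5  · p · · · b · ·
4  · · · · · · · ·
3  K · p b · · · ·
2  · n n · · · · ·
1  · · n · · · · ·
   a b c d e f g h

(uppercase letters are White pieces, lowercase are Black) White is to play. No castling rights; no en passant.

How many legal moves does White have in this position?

0

White to move; king on a3.
In check: yes, from the black knight on c2.
Legal moves: none.
Count: 0.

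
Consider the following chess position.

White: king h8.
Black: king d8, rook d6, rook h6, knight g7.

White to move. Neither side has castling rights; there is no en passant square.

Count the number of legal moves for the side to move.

White to move; king on h8.
In check: yes, from the black rook on h6.
Legal moves: Kg8, Kxg7.
Count: 2.

2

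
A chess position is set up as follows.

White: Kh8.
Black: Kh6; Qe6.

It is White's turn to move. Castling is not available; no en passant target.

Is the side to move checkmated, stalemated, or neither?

White to move; white king on h8.
In check: no.
King squares — g7: attacked by Kh6; h7: attacked by Kh6; g8: attacked by Qe6.
Legal moves for White: none.
Not in check and no legal moves → stalemate.

stalemate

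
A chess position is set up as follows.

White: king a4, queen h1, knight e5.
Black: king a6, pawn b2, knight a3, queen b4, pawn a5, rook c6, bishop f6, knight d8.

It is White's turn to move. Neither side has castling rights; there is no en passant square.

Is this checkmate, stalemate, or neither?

checkmate

White to move; white king on a4.
In check: yes, from the black queen on b4.
King squares — a3: attacked by Qb4; b3: attacked by Qb4; b4: attacked by Pa5; a5: attacked by Qb4; b5: attacked by Na3.
Legal moves for White: none.
In check with no legal moves → checkmate.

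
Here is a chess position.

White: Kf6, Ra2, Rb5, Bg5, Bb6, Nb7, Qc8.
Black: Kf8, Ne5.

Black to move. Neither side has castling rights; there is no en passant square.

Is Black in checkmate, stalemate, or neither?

Black to move; black king on f8.
In check: yes, from the white queen on c8.
King squares — e7: attacked by Kf6; f7: attacked by Kf6; g7: attacked by Kf6; e8: attacked by Qc8; g8: attacked by Qc8.
Legal moves for Black: none.
In check with no legal moves → checkmate.

checkmate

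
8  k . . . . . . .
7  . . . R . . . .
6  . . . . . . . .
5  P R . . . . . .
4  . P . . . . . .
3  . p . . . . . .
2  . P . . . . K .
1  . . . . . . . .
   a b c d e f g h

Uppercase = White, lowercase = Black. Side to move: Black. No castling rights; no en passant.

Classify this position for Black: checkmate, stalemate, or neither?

Black to move; black king on a8.
In check: no.
King squares — a7: attacked by Rd7; b7: attacked by Rb5; b8: attacked by Rb5.
Legal moves for Black: none.
Not in check and no legal moves → stalemate.

stalemate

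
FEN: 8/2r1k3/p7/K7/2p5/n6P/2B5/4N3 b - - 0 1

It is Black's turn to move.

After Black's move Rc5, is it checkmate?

After Rc5: white king on a5; in check: yes, from the black rook on c5.
White has 4 legal replies: Kb6, Kxa6, Kb4, Ka4.
In check but a legal move exists → not checkmate.

no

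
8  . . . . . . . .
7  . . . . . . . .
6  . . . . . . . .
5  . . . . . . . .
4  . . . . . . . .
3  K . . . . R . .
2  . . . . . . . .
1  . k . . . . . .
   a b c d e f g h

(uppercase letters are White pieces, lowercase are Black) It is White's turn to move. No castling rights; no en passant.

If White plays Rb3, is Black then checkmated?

After Rb3: black king on b1; in check: yes, from the white rook on b3.
Black has 3 legal replies: Kc2, Kc1, Ka1.
In check but a legal move exists → not checkmate.

no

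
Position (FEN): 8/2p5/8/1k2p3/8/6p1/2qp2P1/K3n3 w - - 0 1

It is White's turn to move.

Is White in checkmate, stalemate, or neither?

White to move; white king on a1.
In check: no.
King squares — b1: attacked by Qc2; a2: attacked by Qc2; b2: attacked by Qc2.
Legal moves for White: none.
Not in check and no legal moves → stalemate.

stalemate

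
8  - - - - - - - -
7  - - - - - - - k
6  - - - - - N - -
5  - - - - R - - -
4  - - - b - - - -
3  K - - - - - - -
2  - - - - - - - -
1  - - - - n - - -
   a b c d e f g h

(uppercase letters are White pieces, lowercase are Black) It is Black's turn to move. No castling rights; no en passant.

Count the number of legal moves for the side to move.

4

Black to move; king on h7.
In check: yes, from the white knight on f6.
Legal moves: Kh8, Kg7, Kh6, Kg6.
Count: 4.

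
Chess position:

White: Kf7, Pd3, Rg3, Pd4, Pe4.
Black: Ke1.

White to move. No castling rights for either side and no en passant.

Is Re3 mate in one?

no

After Re3: black king on e1; in check: yes, from the white rook on e3.
Black has 4 legal replies: Kf2, Kd2, Kf1, Kd1.
In check but a legal move exists → not checkmate.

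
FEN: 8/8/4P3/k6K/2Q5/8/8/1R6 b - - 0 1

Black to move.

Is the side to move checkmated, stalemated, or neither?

stalemate

Black to move; black king on a5.
In check: no.
King squares — a4: attacked by Qc4; b4: attacked by Rb1; b5: attacked by Rb1; a6: attacked by Qc4; b6: attacked by Rb1.
Legal moves for Black: none.
Not in check and no legal moves → stalemate.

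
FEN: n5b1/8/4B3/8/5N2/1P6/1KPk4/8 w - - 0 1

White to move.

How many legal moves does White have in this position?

White to move; king on b2.
In check: no.
Legal moves: Bxg8, Bc8, Bf7, Bd7, Bf5, Bd5, Bg4, Bc4, Bh3, Ng6, Nh5, Nd5, Nh3, Nd3, Ng2, Ne2, Ka3, Ka2, Kb1, Ka1, b4, c3, c4.
Count: 23.

23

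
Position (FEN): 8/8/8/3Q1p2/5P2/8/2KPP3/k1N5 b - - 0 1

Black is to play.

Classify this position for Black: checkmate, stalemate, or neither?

stalemate

Black to move; black king on a1.
In check: no.
King squares — b1: attacked by Kc2; a2: attacked by Nc1; b2: attacked by Kc2.
Legal moves for Black: none.
Not in check and no legal moves → stalemate.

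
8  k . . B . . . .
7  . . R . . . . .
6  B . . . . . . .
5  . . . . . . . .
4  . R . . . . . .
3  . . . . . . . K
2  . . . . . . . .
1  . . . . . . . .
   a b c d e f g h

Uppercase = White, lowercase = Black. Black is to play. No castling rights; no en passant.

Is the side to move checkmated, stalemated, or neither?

Black to move; black king on a8.
In check: no.
King squares — a7: attacked by Rc7; b7: attacked by Rb4; b8: attacked by Rb4.
Legal moves for Black: none.
Not in check and no legal moves → stalemate.

stalemate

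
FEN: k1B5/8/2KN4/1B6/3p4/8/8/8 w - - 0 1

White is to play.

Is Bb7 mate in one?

After Bb7: black king on a8; in check: yes, from the white bishop on b7.
Black has 2 legal replies: Kb8, Ka7.
In check but a legal move exists → not checkmate.

no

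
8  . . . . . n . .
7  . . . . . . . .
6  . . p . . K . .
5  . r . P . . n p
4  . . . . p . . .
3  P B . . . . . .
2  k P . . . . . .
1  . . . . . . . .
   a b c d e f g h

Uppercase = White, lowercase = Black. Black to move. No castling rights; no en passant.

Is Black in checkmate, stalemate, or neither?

Black to move; black king on a2.
In check: yes, from the white bishop on b3.
King squares — a1: available; b1: available; b2: available; a3: attacked by Pb2; b3: available.
Legal moves for Black: Kxb3, Kxb2, Kb1, Ka1, Rxb3.
Black is in check but has 5 legal moves → neither.

neither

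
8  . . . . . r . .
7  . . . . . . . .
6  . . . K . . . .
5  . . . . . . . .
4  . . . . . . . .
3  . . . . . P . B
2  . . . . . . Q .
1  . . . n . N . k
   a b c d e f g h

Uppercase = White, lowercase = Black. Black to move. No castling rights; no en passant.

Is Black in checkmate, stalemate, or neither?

checkmate

Black to move; black king on h1.
In check: yes, from the white queen on g2.
King squares — g1: attacked by Qg2; g2: attacked by Bh3; h2: attacked by Nf1.
Legal moves for Black: none.
In check with no legal moves → checkmate.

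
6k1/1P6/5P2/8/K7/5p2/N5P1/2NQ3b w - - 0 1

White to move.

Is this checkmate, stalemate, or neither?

White to move; white king on a4.
In check: no.
Legal moves for White include: Kb5, Ka5, Kb4, Kb3, Ka3, Nb4, Nc3, Qd8+, Qd7, Qd6, Qd5+, Qd4, Qxf3, Qd3, Qb3+, Qe2, Qd2, Qc2, ... (list truncated; more exist).
White has legal moves and is not in check → neither.

neither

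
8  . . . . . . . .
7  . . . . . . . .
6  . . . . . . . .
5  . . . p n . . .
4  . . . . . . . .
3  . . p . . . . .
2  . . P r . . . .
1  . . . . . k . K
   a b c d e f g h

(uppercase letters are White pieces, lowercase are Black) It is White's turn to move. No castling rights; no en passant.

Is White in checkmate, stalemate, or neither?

White to move; white king on h1.
In check: no.
King squares — g1: attacked by Kf1; g2: attacked by Kf1; h2: attacked by Rd2.
Legal moves for White: none.
Not in check and no legal moves → stalemate.

stalemate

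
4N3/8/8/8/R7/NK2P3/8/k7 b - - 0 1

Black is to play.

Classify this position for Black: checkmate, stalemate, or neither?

Black to move; black king on a1.
In check: no.
King squares — b1: attacked by Na3; a2: attacked by Kb3; b2: attacked by Kb3.
Legal moves for Black: none.
Not in check and no legal moves → stalemate.

stalemate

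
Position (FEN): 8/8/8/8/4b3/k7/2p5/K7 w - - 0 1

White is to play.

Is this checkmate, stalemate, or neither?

stalemate

White to move; white king on a1.
In check: no.
King squares — b1: attacked by Pc2; a2: attacked by Ka3; b2: attacked by Ka3.
Legal moves for White: none.
Not in check and no legal moves → stalemate.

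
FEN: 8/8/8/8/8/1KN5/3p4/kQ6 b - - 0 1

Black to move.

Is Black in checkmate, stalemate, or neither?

Black to move; black king on a1.
In check: yes, from the white queen on b1.
King squares — b1: attacked by Nc3; a2: attacked by Qb1; b2: attacked by Qb1.
Legal moves for Black: none.
In check with no legal moves → checkmate.

checkmate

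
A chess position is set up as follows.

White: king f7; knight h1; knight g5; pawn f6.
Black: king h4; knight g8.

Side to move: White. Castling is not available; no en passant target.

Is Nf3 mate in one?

no

After Nf3: black king on h4; in check: yes, from the white knight on f3.
Black has 3 legal replies: Kh5, Kg4, Kh3.
In check but a legal move exists → not checkmate.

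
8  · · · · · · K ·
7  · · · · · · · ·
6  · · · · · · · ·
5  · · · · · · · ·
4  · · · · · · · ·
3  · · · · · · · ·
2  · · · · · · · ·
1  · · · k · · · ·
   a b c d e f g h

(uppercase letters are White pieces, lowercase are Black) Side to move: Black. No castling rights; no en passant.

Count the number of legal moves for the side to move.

Black to move; king on d1.
In check: no.
Legal moves: Ke2, Kd2, Kc2, Ke1, Kc1.
Count: 5.

5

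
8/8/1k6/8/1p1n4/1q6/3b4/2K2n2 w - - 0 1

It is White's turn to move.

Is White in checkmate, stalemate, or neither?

checkmate

White to move; white king on c1.
In check: yes, from the black bishop on d2.
King squares — b1: attacked by Qb3; d1: attacked by Qb3; b2: attacked by Qb3; c2: attacked by Qb3; d2: attacked by Nf1.
Legal moves for White: none.
In check with no legal moves → checkmate.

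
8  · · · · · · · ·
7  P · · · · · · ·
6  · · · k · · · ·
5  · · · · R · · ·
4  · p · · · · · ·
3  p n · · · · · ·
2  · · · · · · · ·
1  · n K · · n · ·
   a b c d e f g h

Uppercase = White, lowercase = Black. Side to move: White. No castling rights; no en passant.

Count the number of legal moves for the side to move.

3

White to move; king on c1.
In check: yes, from the black knight on b3.
Legal moves: Kc2, Kd1, Kxb1.
Count: 3.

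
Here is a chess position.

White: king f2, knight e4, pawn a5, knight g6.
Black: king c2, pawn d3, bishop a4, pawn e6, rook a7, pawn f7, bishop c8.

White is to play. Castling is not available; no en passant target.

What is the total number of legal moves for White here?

21

White to move; king on f2.
In check: no.
Legal moves: Nh8, Nf8, Ne7, Ne5, Nh4, Nf4, Nf6, Nd6, Ng5, Nc5, Ng3, Nc3, Nd2, Kg3, Kf3, Ke3, Kg2, Kg1, Kf1, Ke1, a6.
Count: 21.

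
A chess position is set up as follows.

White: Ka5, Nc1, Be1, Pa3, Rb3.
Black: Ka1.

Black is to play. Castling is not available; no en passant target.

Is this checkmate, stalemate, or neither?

stalemate

Black to move; black king on a1.
In check: no.
King squares — b1: attacked by Rb3; a2: attacked by Nc1; b2: attacked by Rb3.
Legal moves for Black: none.
Not in check and no legal moves → stalemate.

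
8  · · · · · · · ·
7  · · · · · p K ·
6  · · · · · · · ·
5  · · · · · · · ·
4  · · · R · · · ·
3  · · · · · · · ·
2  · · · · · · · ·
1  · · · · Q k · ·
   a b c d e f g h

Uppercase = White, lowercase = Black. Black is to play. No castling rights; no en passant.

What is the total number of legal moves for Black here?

2

Black to move; king on f1.
In check: yes, from the white queen on e1.
Legal moves: Kg2, Kxe1.
Count: 2.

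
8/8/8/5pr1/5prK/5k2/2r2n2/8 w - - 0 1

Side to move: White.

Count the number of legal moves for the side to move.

0

White to move; king on h4.
In check: yes, from the black rook on g4.
Legal moves: none.
Count: 0.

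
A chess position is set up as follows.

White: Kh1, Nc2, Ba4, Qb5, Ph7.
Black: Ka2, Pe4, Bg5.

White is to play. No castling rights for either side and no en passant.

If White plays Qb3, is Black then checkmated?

yes

After Qb3: black king on a2; in check: yes, from the white queen on b3.
King squares — a1: attacked by Nc2; b1: attacked by Qb3; b2: attacked by Qb3; a3: attacked by Nc2; b3: attacked by Ba4.
Black has no legal moves → checkmate.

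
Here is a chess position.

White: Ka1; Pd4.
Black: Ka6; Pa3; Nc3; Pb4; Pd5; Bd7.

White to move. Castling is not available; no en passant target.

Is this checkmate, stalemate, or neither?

stalemate

White to move; white king on a1.
In check: no.
King squares — b1: attacked by Nc3; a2: attacked by Nc3; b2: attacked by Pa3.
Legal moves for White: none.
Not in check and no legal moves → stalemate.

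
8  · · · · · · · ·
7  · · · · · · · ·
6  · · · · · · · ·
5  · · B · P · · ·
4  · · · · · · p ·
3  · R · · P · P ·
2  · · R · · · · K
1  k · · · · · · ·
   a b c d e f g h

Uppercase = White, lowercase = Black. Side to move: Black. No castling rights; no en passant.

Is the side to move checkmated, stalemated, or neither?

Black to move; black king on a1.
In check: no.
King squares — b1: attacked by Rb3; a2: attacked by Rc2; b2: attacked by Rc2.
Legal moves for Black: none.
Not in check and no legal moves → stalemate.

stalemate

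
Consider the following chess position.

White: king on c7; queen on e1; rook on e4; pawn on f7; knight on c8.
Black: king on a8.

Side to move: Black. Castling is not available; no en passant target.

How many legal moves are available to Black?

Black to move; king on a8.
In check: no.
Legal moves: none.
Count: 0.

0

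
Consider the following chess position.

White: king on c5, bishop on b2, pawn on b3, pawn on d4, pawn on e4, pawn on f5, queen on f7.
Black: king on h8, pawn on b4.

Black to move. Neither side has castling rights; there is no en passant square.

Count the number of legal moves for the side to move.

0

Black to move; king on h8.
In check: no.
Legal moves: none.
Count: 0.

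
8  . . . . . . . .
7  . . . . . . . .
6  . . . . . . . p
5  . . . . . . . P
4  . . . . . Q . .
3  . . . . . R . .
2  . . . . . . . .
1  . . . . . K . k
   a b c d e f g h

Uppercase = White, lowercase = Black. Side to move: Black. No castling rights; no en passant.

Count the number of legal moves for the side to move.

Black to move; king on h1.
In check: no.
Legal moves: none.
Count: 0.

0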